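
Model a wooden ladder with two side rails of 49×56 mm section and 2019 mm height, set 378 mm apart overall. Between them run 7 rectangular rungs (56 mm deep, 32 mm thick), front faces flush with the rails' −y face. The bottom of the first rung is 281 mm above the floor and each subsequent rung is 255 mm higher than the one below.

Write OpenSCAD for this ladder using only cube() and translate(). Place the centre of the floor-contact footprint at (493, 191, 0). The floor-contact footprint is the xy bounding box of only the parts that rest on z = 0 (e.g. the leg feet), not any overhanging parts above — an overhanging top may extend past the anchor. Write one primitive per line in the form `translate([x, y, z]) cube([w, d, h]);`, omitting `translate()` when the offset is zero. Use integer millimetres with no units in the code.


translate([304, 163, 0]) cube([49, 56, 2019]);
translate([633, 163, 0]) cube([49, 56, 2019]);
translate([353, 163, 281]) cube([280, 56, 32]);
translate([353, 163, 536]) cube([280, 56, 32]);
translate([353, 163, 791]) cube([280, 56, 32]);
translate([353, 163, 1046]) cube([280, 56, 32]);
translate([353, 163, 1301]) cube([280, 56, 32]);
translate([353, 163, 1556]) cube([280, 56, 32]);
translate([353, 163, 1811]) cube([280, 56, 32]);


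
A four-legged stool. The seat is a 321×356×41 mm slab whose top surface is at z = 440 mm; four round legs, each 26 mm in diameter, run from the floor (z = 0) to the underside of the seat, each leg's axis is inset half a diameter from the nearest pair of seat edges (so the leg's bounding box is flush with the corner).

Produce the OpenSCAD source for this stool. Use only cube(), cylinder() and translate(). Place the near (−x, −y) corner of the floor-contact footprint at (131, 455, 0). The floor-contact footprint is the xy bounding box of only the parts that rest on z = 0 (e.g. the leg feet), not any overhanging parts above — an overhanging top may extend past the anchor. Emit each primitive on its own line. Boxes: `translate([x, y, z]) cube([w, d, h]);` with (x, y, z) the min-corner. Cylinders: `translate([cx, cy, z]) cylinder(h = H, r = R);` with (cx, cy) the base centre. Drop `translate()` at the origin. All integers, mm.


translate([131, 455, 399]) cube([321, 356, 41]);
translate([144, 468, 0]) cylinder(h = 399, r = 13);
translate([439, 468, 0]) cylinder(h = 399, r = 13);
translate([144, 798, 0]) cylinder(h = 399, r = 13);
translate([439, 798, 0]) cylinder(h = 399, r = 13);


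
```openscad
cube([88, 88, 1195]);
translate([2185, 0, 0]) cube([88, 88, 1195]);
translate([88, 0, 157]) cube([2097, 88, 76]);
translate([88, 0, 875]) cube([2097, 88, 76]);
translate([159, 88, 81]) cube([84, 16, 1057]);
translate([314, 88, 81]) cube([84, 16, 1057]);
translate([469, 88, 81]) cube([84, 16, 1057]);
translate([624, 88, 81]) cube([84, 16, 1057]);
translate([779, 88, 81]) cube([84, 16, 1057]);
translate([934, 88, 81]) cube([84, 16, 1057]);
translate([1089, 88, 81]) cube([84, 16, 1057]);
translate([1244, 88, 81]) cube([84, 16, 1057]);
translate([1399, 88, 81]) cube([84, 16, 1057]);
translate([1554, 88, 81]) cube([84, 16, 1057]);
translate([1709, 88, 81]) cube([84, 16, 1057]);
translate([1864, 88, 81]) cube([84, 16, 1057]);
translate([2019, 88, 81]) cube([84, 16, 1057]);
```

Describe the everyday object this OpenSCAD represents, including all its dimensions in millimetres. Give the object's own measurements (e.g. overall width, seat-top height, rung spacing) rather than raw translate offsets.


A fence section. Two 88×88 mm posts, 1195 mm tall, stand on the floor with a clear span of 2097 mm between their inner faces. Two horizontal rails of 88×76 mm section span the gap between the posts with their undersides at z = 157 mm and z = 875 mm, flush with the posts' −y face. 13 pickets, each 84 mm wide, 16 mm thick and 1057 mm tall, are fixed to the +y face of the rails with their bottoms at z = 81 mm, spaced across the span with a 71 mm gap after the −x post and between neighbouring pickets, with 82 mm left before the +x post.


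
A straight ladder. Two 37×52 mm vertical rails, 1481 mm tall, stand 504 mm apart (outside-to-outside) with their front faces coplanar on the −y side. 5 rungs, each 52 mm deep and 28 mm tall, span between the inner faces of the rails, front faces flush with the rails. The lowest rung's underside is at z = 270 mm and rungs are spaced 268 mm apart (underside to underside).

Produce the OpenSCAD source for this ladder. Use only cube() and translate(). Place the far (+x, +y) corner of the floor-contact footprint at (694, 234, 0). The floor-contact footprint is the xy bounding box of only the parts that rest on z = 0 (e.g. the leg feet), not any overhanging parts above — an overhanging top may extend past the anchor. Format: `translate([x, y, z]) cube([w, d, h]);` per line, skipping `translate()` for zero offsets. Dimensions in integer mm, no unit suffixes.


// rung span = 504 - 2*37 = 430
// rung[k] z = 270 + k*268
translate([190, 182, 0]) cube([37, 52, 1481]);
translate([657, 182, 0]) cube([37, 52, 1481]);
translate([227, 182, 270]) cube([430, 52, 28]);
translate([227, 182, 538]) cube([430, 52, 28]);
translate([227, 182, 806]) cube([430, 52, 28]);
translate([227, 182, 1074]) cube([430, 52, 28]);
translate([227, 182, 1342]) cube([430, 52, 28]);


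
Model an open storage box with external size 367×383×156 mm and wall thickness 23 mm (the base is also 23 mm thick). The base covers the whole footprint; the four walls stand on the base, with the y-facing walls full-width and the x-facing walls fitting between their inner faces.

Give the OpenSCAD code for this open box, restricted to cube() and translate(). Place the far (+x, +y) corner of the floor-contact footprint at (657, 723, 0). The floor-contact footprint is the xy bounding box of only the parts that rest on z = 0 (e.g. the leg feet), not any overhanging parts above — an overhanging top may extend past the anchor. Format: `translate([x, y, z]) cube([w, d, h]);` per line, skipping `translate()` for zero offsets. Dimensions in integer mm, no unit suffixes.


translate([290, 340, 0]) cube([367, 383, 23]);
translate([290, 340, 23]) cube([367, 23, 133]);
translate([290, 700, 23]) cube([367, 23, 133]);
translate([290, 363, 23]) cube([23, 337, 133]);
translate([634, 363, 23]) cube([23, 337, 133]);


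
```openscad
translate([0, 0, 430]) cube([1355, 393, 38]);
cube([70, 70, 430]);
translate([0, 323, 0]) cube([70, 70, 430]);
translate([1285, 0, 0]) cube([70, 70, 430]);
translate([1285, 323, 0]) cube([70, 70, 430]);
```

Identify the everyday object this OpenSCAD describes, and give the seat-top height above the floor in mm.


A bench. The seat-top height is 468 mm.

A long slab on four corner posts — a bench. The slab sits at z = 430 with thickness 38, so the top is 430 + 38 = 468 mm.


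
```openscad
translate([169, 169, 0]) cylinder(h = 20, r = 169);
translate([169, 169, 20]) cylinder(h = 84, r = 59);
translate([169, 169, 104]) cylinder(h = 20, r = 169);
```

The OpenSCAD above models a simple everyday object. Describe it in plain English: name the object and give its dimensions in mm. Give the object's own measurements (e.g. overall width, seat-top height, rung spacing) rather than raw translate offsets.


A spool: two coaxial disc flanges of radius 169 mm and thickness 20 mm, joined by a core cylinder of radius 59 mm and height 84 mm. The lower flange rests on z = 0 and the three cylinders share a vertical axis.


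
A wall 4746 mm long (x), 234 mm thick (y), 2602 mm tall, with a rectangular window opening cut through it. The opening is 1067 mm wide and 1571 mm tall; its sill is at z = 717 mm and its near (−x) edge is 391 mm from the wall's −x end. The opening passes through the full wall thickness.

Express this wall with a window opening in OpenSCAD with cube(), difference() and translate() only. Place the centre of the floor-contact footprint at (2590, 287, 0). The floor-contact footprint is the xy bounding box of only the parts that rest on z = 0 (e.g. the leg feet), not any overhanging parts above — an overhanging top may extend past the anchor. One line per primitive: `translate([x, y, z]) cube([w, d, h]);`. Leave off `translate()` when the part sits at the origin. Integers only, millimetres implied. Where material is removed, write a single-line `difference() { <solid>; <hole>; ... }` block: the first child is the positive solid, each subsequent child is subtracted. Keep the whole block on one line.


difference() { translate([217, 170, 0]) cube([4746, 234, 2602]); translate([608, 170, 717]) cube([1067, 234, 1571]); }


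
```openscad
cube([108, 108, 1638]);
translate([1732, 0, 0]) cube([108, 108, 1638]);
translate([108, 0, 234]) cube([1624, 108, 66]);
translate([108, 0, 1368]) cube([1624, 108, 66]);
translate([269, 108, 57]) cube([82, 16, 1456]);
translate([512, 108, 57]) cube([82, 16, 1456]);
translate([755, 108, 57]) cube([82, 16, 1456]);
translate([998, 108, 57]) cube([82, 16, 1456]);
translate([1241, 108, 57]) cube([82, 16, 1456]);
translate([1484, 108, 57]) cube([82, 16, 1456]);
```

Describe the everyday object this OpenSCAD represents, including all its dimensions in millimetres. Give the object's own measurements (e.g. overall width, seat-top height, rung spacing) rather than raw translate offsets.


A fence section. Two 108×108 mm posts, 1638 mm tall, stand on the floor with a clear span of 1624 mm between their inner faces. Two horizontal rails of 108×66 mm section span the gap between the posts with their undersides at z = 234 mm and z = 1368 mm, flush with the posts' −y face. 6 pickets, each 82 mm wide, 16 mm thick and 1456 mm tall, are fixed to the +y face of the rails with their bottoms at z = 57 mm, spaced across the span with a 161 mm gap after the −x post and between neighbouring pickets, with 166 mm left before the +x post.


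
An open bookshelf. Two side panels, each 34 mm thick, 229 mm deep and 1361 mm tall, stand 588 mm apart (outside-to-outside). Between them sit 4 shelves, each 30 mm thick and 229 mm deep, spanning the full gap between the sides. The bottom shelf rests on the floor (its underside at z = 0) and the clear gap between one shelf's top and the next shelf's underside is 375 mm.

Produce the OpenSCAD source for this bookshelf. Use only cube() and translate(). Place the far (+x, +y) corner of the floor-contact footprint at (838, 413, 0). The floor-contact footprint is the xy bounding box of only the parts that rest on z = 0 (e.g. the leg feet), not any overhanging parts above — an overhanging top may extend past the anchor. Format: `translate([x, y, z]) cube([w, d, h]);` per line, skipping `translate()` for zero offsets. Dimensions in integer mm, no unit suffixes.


translate([250, 184, 0]) cube([34, 229, 1361]);
translate([804, 184, 0]) cube([34, 229, 1361]);
translate([284, 184, 0]) cube([520, 229, 30]);
translate([284, 184, 405]) cube([520, 229, 30]);
translate([284, 184, 810]) cube([520, 229, 30]);
translate([284, 184, 1215]) cube([520, 229, 30]);


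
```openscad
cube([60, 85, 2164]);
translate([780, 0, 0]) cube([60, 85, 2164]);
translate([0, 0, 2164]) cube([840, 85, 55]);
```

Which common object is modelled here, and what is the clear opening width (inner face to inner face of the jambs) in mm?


A door frame. The clear opening width is 720 mm.

Two 2164 mm tall posts with a header on top — a door frame. The left jamb is 60 mm wide at x = 0; the right jamb starts at x = 780. The clear opening is 780 − 60 = 720 mm.


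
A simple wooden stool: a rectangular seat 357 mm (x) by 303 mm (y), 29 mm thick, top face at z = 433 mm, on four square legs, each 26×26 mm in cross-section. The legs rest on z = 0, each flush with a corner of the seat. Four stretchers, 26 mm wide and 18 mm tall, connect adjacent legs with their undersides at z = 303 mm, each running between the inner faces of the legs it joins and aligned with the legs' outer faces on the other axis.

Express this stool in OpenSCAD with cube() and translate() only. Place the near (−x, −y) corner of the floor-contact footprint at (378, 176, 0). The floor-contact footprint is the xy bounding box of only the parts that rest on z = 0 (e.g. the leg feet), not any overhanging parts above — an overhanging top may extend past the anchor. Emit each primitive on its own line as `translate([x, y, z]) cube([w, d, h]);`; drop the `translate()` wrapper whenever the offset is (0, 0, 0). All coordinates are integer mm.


translate([378, 176, 404]) cube([357, 303, 29]);
translate([378, 176, 0]) cube([26, 26, 404]);
translate([709, 176, 0]) cube([26, 26, 404]);
translate([378, 453, 0]) cube([26, 26, 404]);
translate([709, 453, 0]) cube([26, 26, 404]);
translate([404, 176, 303]) cube([305, 26, 18]);
translate([404, 453, 303]) cube([305, 26, 18]);
translate([378, 202, 303]) cube([26, 251, 18]);
translate([709, 202, 303]) cube([26, 251, 18]);


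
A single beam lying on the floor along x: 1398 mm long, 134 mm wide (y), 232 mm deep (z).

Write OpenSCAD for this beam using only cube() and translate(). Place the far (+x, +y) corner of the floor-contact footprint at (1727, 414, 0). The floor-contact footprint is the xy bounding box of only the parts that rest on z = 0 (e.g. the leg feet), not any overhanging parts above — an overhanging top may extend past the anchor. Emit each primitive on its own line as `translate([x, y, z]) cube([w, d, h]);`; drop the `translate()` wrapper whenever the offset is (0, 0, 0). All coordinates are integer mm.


translate([329, 280, 0]) cube([1398, 134, 232]);


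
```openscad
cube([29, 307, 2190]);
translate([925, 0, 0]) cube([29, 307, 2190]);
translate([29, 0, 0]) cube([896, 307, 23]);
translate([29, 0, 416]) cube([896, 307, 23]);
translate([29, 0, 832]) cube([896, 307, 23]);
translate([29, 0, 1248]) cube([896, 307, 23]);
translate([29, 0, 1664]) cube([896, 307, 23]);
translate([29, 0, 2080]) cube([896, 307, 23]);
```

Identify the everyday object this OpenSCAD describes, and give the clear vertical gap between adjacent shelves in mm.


A bookshelf. The clear shelf gap is 393 mm.

Two tall side panels with 6 horizontal boards between them — a bookshelf. The first two shelf undersides are at z = 0 and z = 416; with shelf thickness 23, the clear gap is 416 − 0 − 23 = 393 mm.


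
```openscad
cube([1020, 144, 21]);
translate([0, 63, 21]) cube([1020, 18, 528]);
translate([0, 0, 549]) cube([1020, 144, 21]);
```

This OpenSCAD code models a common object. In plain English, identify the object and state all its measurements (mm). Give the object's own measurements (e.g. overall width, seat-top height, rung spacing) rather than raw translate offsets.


An I-beam lying along x, 1020 mm long. Overall section height 570 mm. Two flanges 144 mm wide (y) and 21 mm thick, one on the floor and one at the top; a web 18 mm thick runs between them, centred on the flange width.


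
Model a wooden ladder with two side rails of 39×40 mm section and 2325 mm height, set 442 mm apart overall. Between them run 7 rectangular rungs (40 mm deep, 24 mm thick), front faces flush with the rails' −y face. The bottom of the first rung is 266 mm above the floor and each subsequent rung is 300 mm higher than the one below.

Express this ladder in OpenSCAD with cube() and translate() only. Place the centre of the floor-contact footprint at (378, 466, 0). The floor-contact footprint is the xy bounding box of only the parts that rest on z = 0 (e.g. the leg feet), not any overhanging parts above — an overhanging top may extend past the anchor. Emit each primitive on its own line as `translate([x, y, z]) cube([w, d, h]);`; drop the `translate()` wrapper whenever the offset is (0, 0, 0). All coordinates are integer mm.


translate([157, 446, 0]) cube([39, 40, 2325]);
translate([560, 446, 0]) cube([39, 40, 2325]);
translate([196, 446, 266]) cube([364, 40, 24]);
translate([196, 446, 566]) cube([364, 40, 24]);
translate([196, 446, 866]) cube([364, 40, 24]);
translate([196, 446, 1166]) cube([364, 40, 24]);
translate([196, 446, 1466]) cube([364, 40, 24]);
translate([196, 446, 1766]) cube([364, 40, 24]);
translate([196, 446, 2066]) cube([364, 40, 24]);


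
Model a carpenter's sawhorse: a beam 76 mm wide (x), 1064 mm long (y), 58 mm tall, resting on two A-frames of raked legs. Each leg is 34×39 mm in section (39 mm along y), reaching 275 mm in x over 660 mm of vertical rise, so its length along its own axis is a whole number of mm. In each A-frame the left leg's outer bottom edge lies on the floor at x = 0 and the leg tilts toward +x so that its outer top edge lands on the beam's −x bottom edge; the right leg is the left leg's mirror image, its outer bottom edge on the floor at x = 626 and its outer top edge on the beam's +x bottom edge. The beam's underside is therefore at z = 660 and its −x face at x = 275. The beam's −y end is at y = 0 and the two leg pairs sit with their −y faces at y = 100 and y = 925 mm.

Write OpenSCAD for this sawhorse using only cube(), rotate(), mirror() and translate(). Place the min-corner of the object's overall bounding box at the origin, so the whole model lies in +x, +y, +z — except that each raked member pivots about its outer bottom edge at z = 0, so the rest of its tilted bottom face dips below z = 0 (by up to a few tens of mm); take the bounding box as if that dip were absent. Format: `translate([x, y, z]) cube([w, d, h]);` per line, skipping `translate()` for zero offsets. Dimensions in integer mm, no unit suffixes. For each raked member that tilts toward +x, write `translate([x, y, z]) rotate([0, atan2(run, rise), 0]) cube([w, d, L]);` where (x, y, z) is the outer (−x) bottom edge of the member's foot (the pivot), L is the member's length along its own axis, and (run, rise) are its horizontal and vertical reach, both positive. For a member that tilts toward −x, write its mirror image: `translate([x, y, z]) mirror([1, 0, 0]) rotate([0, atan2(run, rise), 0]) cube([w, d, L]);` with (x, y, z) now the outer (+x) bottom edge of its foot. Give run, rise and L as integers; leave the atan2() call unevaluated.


translate([275, 0, 660]) cube([76, 1064, 58]);
translate([0, 100, 0]) rotate([0, atan2(275, 660), 0]) cube([34, 39, 715]);
translate([626, 100, 0]) mirror([1, 0, 0]) rotate([0, atan2(275, 660), 0]) cube([34, 39, 715]);
translate([0, 925, 0]) rotate([0, atan2(275, 660), 0]) cube([34, 39, 715]);
translate([626, 925, 0]) mirror([1, 0, 0]) rotate([0, atan2(275, 660), 0]) cube([34, 39, 715]);


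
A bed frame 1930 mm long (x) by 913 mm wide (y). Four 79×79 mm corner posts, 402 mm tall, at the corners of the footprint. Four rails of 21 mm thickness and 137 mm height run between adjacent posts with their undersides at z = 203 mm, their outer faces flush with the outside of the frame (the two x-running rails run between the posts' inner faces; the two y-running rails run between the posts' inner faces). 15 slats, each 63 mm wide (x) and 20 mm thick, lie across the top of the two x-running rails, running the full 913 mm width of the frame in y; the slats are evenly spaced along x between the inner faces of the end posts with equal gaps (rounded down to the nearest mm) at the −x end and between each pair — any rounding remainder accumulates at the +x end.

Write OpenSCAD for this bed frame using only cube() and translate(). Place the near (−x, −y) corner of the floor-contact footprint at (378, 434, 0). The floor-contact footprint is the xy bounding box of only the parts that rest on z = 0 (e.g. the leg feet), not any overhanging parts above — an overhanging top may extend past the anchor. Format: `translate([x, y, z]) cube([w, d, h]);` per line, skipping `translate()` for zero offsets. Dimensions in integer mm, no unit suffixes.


translate([378, 434, 0]) cube([79, 79, 402]);
translate([378, 1268, 0]) cube([79, 79, 402]);
translate([2229, 434, 0]) cube([79, 79, 402]);
translate([2229, 1268, 0]) cube([79, 79, 402]);
translate([457, 434, 203]) cube([1772, 21, 137]);
translate([457, 1326, 203]) cube([1772, 21, 137]);
translate([378, 513, 203]) cube([21, 755, 137]);
translate([2287, 513, 203]) cube([21, 755, 137]);
translate([508, 434, 340]) cube([63, 913, 20]);
translate([622, 434, 340]) cube([63, 913, 20]);
translate([736, 434, 340]) cube([63, 913, 20]);
translate([850, 434, 340]) cube([63, 913, 20]);
translate([964, 434, 340]) cube([63, 913, 20]);
translate([1078, 434, 340]) cube([63, 913, 20]);
translate([1192, 434, 340]) cube([63, 913, 20]);
translate([1306, 434, 340]) cube([63, 913, 20]);
translate([1420, 434, 340]) cube([63, 913, 20]);
translate([1534, 434, 340]) cube([63, 913, 20]);
translate([1648, 434, 340]) cube([63, 913, 20]);
translate([1762, 434, 340]) cube([63, 913, 20]);
translate([1876, 434, 340]) cube([63, 913, 20]);
translate([1990, 434, 340]) cube([63, 913, 20]);
translate([2104, 434, 340]) cube([63, 913, 20]);


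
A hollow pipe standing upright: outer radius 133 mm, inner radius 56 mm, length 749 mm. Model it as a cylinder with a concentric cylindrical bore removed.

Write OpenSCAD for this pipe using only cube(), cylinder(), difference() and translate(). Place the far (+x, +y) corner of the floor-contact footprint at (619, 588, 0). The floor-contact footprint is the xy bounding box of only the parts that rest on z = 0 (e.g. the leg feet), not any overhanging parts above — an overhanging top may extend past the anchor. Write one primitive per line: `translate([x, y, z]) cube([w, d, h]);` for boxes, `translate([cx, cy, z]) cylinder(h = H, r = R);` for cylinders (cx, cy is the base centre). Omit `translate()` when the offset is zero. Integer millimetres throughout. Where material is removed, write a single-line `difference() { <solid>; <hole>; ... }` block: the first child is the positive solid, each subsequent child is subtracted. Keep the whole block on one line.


difference() { translate([486, 455, 0]) cylinder(h = 749, r = 133); translate([486, 455, 0]) cylinder(h = 749, r = 56); }


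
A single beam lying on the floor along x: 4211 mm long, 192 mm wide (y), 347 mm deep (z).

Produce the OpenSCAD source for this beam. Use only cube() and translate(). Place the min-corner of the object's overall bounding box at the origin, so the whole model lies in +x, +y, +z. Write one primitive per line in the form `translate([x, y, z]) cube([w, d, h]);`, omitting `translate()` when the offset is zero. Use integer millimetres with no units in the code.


cube([4211, 192, 347]);


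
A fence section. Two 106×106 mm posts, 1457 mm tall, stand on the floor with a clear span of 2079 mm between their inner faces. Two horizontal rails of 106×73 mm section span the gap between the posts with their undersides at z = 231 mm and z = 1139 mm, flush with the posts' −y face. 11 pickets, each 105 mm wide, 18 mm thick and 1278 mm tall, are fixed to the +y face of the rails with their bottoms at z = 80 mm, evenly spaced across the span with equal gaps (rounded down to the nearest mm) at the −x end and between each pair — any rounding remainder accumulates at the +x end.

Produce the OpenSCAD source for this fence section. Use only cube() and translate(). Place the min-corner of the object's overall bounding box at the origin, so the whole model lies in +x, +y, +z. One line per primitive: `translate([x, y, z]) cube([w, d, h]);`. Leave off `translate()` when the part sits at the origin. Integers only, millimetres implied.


cube([106, 106, 1457]);
translate([2185, 0, 0]) cube([106, 106, 1457]);
translate([106, 0, 231]) cube([2079, 106, 73]);
translate([106, 0, 1139]) cube([2079, 106, 73]);
translate([183, 106, 80]) cube([105, 18, 1278]);
translate([365, 106, 80]) cube([105, 18, 1278]);
translate([547, 106, 80]) cube([105, 18, 1278]);
translate([729, 106, 80]) cube([105, 18, 1278]);
translate([911, 106, 80]) cube([105, 18, 1278]);
translate([1093, 106, 80]) cube([105, 18, 1278]);
translate([1275, 106, 80]) cube([105, 18, 1278]);
translate([1457, 106, 80]) cube([105, 18, 1278]);
translate([1639, 106, 80]) cube([105, 18, 1278]);
translate([1821, 106, 80]) cube([105, 18, 1278]);
translate([2003, 106, 80]) cube([105, 18, 1278]);


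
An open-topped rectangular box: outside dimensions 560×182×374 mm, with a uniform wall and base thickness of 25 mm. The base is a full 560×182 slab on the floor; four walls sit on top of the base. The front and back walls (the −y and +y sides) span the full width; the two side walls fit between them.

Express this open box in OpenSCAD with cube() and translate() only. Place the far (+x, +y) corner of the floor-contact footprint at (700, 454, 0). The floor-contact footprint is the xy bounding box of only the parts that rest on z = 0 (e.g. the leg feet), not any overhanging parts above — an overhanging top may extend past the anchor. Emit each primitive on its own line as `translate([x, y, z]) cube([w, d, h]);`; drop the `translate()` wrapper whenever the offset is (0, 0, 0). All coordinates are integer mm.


translate([140, 272, 0]) cube([560, 182, 25]);
translate([140, 272, 25]) cube([560, 25, 349]);
translate([140, 429, 25]) cube([560, 25, 349]);
translate([140, 297, 25]) cube([25, 132, 349]);
translate([675, 297, 25]) cube([25, 132, 349]);


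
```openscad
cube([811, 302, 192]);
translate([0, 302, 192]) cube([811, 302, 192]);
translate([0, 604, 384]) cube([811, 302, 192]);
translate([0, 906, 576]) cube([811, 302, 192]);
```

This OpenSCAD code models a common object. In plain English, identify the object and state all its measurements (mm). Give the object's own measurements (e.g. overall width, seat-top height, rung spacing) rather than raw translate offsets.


A straight staircase of 4 solid steps. Each step is 811 mm wide (x), 302 mm deep (y, the going) and 192 mm tall (the rise). The first step rests on the floor; each subsequent step sits one going further in +y and one rise higher in +z, directly behind and above the previous step with no overlap.


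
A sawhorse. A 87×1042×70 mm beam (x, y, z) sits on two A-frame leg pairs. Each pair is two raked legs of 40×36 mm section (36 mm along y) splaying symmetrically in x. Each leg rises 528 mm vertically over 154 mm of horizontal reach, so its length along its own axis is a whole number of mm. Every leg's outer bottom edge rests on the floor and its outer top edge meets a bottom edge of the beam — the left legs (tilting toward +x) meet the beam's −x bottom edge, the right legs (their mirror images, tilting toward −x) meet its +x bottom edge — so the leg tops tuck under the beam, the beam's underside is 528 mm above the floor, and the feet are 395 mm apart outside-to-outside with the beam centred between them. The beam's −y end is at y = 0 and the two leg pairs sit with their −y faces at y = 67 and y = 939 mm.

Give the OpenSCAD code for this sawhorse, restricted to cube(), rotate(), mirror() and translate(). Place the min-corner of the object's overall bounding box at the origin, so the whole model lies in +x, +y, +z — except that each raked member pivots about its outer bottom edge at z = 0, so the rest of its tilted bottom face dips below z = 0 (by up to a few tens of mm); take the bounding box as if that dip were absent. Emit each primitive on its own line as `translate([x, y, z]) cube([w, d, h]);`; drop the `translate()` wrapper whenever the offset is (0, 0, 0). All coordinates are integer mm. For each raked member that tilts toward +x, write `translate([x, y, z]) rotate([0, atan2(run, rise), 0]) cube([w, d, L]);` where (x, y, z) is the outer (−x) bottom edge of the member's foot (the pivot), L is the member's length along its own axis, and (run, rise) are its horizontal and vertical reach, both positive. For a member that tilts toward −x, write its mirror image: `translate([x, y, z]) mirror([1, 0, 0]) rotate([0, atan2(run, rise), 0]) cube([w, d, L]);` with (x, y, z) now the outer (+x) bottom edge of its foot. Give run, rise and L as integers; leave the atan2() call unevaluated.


// leg length = √(154² + 528²) = 550
// right-leg outer foot x = 2·154 + 87 = 395
// beam min-corner = (154, 0, 528)
translate([154, 0, 528]) cube([87, 1042, 70]);
translate([0, 67, 0]) rotate([0, atan2(154, 528), 0]) cube([40, 36, 550]);
translate([395, 67, 0]) mirror([1, 0, 0]) rotate([0, atan2(154, 528), 0]) cube([40, 36, 550]);
translate([0, 939, 0]) rotate([0, atan2(154, 528), 0]) cube([40, 36, 550]);
translate([395, 939, 0]) mirror([1, 0, 0]) rotate([0, atan2(154, 528), 0]) cube([40, 36, 550]);


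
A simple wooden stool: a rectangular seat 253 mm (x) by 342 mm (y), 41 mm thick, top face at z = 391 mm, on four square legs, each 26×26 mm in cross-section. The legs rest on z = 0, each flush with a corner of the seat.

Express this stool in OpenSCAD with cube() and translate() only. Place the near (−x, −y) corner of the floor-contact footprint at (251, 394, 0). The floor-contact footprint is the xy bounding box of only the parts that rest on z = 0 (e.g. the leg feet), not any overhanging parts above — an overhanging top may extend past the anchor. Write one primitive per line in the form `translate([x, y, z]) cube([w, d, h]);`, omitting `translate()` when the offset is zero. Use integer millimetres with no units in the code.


// leg_h = 391 - 41 = 350
translate([251, 394, 350]) cube([253, 342, 41]);
translate([251, 394, 0]) cube([26, 26, 350]);
translate([478, 394, 0]) cube([26, 26, 350]);
translate([251, 710, 0]) cube([26, 26, 350]);
translate([478, 710, 0]) cube([26, 26, 350]);


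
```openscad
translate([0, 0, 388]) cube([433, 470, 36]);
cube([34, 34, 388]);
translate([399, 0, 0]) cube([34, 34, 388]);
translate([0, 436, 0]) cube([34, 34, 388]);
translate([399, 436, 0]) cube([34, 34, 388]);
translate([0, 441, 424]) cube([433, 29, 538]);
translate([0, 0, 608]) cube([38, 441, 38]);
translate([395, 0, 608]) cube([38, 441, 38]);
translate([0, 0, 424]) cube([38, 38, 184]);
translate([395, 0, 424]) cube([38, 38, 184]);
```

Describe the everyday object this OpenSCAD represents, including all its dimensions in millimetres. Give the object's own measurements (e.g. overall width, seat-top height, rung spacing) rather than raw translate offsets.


A chair. The seat is a 433×470×36 mm slab with its top at z = 424 mm, on four 34×34 mm corner legs (flush with the seat edges, standing on z = 0). A flat backrest 29 mm thick, 538 mm tall, spans the full seat width and rises from the seat top along its +y edge, rear face flush with the rear of the seat. Two armrests of 38×38 mm section run along each side from the seat's front edge to the front of the backrest, top faces 222 mm above the seat top and outer faces flush with the seat's x-edges; a 38×38 mm post under the front of each armrest stands on the seat at the front corner.


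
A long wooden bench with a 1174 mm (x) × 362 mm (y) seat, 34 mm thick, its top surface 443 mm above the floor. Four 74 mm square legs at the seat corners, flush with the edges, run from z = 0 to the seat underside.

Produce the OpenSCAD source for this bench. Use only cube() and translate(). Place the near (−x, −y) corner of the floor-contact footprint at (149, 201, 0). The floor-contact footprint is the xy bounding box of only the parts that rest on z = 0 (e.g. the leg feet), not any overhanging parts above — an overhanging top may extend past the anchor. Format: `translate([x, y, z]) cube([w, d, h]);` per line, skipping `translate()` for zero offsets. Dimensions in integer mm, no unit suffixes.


translate([149, 201, 409]) cube([1174, 362, 34]);
translate([149, 201, 0]) cube([74, 74, 409]);
translate([149, 489, 0]) cube([74, 74, 409]);
translate([1249, 201, 0]) cube([74, 74, 409]);
translate([1249, 489, 0]) cube([74, 74, 409]);


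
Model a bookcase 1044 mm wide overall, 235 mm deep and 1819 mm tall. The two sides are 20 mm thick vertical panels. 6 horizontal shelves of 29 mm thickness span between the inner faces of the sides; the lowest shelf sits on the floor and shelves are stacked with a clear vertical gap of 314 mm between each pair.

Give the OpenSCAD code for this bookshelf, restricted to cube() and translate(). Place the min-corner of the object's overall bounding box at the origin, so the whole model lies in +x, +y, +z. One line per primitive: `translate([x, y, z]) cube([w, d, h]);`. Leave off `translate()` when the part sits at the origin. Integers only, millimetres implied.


cube([20, 235, 1819]);
translate([1024, 0, 0]) cube([20, 235, 1819]);
translate([20, 0, 0]) cube([1004, 235, 29]);
translate([20, 0, 343]) cube([1004, 235, 29]);
translate([20, 0, 686]) cube([1004, 235, 29]);
translate([20, 0, 1029]) cube([1004, 235, 29]);
translate([20, 0, 1372]) cube([1004, 235, 29]);
translate([20, 0, 1715]) cube([1004, 235, 29]);


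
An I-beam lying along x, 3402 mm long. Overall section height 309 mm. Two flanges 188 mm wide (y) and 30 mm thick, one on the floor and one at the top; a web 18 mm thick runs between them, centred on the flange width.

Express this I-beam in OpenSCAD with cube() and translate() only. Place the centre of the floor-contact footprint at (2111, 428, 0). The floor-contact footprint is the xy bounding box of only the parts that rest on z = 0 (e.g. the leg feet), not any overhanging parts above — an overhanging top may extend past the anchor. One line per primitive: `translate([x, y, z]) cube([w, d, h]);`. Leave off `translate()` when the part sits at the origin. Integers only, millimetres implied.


translate([410, 334, 0]) cube([3402, 188, 30]);
translate([410, 419, 30]) cube([3402, 18, 249]);
translate([410, 334, 279]) cube([3402, 188, 30]);


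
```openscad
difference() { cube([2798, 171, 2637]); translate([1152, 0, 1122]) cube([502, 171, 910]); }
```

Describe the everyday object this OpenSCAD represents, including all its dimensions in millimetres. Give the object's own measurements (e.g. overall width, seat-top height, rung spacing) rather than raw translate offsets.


A wall 2798 mm long (x), 171 mm thick (y), 2637 mm tall, with a rectangular window opening cut through it. The opening is 502 mm wide and 910 mm tall; its sill is at z = 1122 mm and its near (−x) edge is 1152 mm from the wall's −x end. The opening passes through the full wall thickness.


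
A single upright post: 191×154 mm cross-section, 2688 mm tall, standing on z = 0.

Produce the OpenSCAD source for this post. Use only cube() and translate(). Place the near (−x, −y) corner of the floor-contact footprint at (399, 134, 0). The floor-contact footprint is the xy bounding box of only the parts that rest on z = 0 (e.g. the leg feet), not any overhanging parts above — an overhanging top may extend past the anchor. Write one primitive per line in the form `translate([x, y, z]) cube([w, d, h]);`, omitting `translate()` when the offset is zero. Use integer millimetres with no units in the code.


translate([399, 134, 0]) cube([191, 154, 2688]);


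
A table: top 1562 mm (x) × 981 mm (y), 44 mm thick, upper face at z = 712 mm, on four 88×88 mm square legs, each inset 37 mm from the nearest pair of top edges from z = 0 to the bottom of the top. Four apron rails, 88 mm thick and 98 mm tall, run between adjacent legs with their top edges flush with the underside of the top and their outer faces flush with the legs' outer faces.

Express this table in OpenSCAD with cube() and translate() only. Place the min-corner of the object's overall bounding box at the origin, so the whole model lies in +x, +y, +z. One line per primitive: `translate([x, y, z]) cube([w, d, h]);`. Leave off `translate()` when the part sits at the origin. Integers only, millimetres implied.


translate([0, 0, 668]) cube([1562, 981, 44]);
translate([37, 37, 0]) cube([88, 88, 668]);
translate([1437, 37, 0]) cube([88, 88, 668]);
translate([37, 856, 0]) cube([88, 88, 668]);
translate([1437, 856, 0]) cube([88, 88, 668]);
translate([125, 37, 570]) cube([1312, 88, 98]);
translate([125, 856, 570]) cube([1312, 88, 98]);
translate([37, 125, 570]) cube([88, 731, 98]);
translate([1437, 125, 570]) cube([88, 731, 98]);


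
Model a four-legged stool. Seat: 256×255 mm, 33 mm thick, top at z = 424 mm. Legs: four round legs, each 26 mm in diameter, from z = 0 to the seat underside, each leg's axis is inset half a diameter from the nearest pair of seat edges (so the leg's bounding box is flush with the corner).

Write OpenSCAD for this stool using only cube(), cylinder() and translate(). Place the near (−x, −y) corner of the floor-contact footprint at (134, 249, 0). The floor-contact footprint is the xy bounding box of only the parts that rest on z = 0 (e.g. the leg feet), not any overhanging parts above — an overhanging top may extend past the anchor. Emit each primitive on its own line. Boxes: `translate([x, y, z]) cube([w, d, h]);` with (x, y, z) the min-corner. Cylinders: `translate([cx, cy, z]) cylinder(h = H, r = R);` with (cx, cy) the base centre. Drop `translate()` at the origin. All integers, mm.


// leg_h = 424 - 33 = 391
translate([134, 249, 391]) cube([256, 255, 33]);
translate([147, 262, 0]) cylinder(h = 391, r = 13);
translate([377, 262, 0]) cylinder(h = 391, r = 13);
translate([147, 491, 0]) cylinder(h = 391, r = 13);
translate([377, 491, 0]) cylinder(h = 391, r = 13);


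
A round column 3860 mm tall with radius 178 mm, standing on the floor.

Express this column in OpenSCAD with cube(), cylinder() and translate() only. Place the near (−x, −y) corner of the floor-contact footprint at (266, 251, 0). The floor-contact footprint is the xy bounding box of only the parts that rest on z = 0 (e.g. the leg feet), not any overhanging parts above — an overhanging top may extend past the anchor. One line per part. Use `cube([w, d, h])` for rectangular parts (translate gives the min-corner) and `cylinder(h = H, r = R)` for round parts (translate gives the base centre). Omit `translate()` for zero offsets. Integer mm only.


translate([444, 429, 0]) cylinder(h = 3860, r = 178);


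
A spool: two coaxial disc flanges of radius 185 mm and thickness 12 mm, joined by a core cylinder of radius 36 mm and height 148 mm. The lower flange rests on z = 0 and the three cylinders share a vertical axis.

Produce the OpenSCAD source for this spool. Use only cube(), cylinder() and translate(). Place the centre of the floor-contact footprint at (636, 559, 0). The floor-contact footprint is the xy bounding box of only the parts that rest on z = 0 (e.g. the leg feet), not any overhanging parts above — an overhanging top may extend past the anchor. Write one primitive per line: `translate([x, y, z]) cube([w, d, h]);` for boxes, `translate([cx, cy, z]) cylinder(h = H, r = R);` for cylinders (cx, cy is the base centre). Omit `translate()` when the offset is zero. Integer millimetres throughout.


translate([636, 559, 0]) cylinder(h = 12, r = 185);
translate([636, 559, 12]) cylinder(h = 148, r = 36);
translate([636, 559, 160]) cylinder(h = 12, r = 185);


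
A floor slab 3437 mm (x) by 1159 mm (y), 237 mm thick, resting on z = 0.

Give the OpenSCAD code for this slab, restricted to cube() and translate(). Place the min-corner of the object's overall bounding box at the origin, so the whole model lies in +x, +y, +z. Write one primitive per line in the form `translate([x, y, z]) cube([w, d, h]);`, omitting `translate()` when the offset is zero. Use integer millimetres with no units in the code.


cube([3437, 1159, 237]);


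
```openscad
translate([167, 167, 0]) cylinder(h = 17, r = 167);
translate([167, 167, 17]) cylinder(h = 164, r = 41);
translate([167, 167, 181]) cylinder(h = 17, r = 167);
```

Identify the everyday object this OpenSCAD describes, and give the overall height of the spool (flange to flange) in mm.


A spool. The overall height is 198 mm.

Three coaxial cylinders, large–small–large — a spool. Two 17 mm flanges and a 164 mm core give 17 + 164 + 17 = 198 mm.


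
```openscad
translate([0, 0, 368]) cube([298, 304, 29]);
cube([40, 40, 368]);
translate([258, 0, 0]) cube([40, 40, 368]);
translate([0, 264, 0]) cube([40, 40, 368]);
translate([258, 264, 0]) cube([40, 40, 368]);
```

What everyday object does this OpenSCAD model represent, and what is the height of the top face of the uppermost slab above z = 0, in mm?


A stool. The seat height is 397 mm.

A 298×304×29 slab at z = 368 on four corner posts — a stool. The seat top is 368 + 29 = 397 mm.


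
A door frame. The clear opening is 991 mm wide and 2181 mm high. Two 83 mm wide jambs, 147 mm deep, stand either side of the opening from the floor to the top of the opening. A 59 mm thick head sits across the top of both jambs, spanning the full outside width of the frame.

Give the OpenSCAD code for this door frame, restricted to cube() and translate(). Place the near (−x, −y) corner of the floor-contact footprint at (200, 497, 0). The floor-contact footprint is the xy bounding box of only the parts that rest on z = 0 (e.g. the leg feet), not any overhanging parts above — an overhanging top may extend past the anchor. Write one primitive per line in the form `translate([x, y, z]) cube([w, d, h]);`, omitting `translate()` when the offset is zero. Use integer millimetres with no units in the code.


translate([200, 497, 0]) cube([83, 147, 2181]);
translate([1274, 497, 0]) cube([83, 147, 2181]);
translate([200, 497, 2181]) cube([1157, 147, 59]);
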